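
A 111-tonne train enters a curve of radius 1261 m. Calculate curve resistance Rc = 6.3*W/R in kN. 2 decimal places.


Rc = 6.3 * W / R
Rc = 6.3 * 111 / 1261
Rc = 699.3 / 1261
Rc = 0.55 kN

0.55


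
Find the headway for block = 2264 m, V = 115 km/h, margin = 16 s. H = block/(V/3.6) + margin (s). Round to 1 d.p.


V = 115 / 3.6 = 31.9444 m/s
Block traversal time = 2264 / 31.9444 = 70.873 s
Headway = 70.873 + 16
Headway = 86.9 s

86.9


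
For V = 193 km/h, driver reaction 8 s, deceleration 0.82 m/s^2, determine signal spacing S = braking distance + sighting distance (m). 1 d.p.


V = 193 / 3.6 = 53.6111 m/s
Braking distance = 53.6111^2 / (2*0.82) = 1752.5312 m
Sighting distance = 53.6111 * 8 = 428.8889 m
S = 1752.5312 + 428.8889 = 2181.4 m

2181.4


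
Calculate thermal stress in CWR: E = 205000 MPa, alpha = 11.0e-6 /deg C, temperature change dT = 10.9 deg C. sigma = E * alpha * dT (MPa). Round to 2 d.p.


sigma = E * alpha * dT
sigma = 205000 * 11.0e-6 * 10.9
sigma = 2.255 * 10.9
sigma = 24.58 MPa

24.58


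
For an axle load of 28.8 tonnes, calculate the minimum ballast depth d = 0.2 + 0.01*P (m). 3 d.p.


d = 0.2 + 0.01 * 28.8
d = 0.2 + 0.288
d = 0.488 m

0.488


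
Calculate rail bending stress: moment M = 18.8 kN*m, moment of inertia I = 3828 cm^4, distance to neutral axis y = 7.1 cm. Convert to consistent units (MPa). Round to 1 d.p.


Convert units:
M = 18.8 kN*m = 18800000 N*mm
y = 7.1 cm = 71 mm
I = 3828 cm^4 = 38280000 mm^4
sigma = 18800000 * 71 / 38280000
sigma = 34.9 MPa

34.9


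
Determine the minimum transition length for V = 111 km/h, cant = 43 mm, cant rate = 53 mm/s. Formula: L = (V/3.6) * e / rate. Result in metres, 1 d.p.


Convert speed: V = 111 / 3.6 = 30.8333 m/s
L = 30.8333 * 43 / 53
L = 1325.8333 / 53
L = 25.0 m

25.0


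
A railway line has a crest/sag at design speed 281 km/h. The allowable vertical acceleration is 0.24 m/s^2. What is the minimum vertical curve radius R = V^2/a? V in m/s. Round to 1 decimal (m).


Convert speed: V = 281 / 3.6 = 78.0556 m/s
V^2 = 6092.6698 m^2/s^2
R_v = 6092.6698 / 0.24
R_v = 25386.1 m

25386.1


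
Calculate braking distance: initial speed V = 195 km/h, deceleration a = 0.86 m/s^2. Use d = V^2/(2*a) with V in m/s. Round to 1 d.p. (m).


Convert speed: V = 195 / 3.6 = 54.1667 m/s
V^2 = 2934.0278
d = 2934.0278 / (2 * 0.86)
d = 2934.0278 / 1.72
d = 1705.8 m

1705.8


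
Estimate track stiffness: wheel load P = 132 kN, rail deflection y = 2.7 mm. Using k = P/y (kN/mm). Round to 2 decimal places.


Track stiffness k = P / y
k = 132 / 2.7
k = 48.89 kN/mm

48.89


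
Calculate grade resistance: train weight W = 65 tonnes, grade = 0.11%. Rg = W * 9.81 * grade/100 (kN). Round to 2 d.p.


Rg = W * 9.81 * grade / 100
Rg = 65 * 9.81 * 0.11 / 100
Rg = 637.65 * 0.0011
Rg = 0.70 kN

0.70


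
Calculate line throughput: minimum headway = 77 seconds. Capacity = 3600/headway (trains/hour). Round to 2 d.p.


Capacity = 3600 / headway
Capacity = 3600 / 77
Capacity = 46.75 trains/hour

46.75


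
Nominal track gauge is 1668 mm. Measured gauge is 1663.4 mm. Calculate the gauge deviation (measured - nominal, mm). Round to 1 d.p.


Deviation = measured - nominal
Deviation = 1663.4 - 1668
Deviation = -4.6 mm

-4.6


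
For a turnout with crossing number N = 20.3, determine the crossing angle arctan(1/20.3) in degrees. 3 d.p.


1/N = 1/20.3 = 0.049261
angle = arctan(0.049261) = 0.049221 rad
angle = 0.049221 * 180/pi = 2.820 degrees

2.820


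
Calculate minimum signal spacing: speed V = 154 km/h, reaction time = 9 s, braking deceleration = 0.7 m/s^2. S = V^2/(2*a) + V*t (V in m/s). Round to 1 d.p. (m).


V = 154 / 3.6 = 42.7778 m/s
Braking distance = 42.7778^2 / (2*0.7) = 1307.0988 m
Sighting distance = 42.7778 * 9 = 385.0 m
S = 1307.0988 + 385.0 = 1692.1 m

1692.1


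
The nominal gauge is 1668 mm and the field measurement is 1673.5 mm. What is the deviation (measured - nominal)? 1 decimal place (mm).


Deviation = measured - nominal
Deviation = 1673.5 - 1668
Deviation = 5.5 mm

5.5


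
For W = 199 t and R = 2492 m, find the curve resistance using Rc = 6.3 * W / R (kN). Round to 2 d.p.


Rc = 6.3 * W / R
Rc = 6.3 * 199 / 2492
Rc = 1253.7 / 2492
Rc = 0.50 kN

0.50


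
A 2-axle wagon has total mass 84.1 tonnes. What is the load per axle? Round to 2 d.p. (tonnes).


Load per axle = total weight / number of axles
Load = 84.1 / 2
Load = 42.05 tonnes

42.05


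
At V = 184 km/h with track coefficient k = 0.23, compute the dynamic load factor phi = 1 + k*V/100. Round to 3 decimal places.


phi = 1 + k * V / 100
phi = 1 + 0.23 * 184 / 100
phi = 1 + 0.4232
phi = 1.423

1.423


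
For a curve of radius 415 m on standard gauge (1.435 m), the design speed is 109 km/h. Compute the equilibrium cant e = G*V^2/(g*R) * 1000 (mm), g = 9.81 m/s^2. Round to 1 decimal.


Convert speed: V = 109 / 3.6 = 30.2778 m/s
Apply formula: e = 1.435 * 30.2778^2 / (9.81 * 415)
e = 1.435 * 916.7438 / 4071.15
e = 0.323134 m = 323.1 mm

323.1


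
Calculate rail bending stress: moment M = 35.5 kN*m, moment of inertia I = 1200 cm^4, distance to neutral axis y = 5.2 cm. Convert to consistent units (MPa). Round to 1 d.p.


Convert units:
M = 35.5 kN*m = 35500000 N*mm
y = 5.2 cm = 52 mm
I = 1200 cm^4 = 12000000 mm^4
sigma = 35500000 * 52 / 12000000
sigma = 153.8 MPa

153.8


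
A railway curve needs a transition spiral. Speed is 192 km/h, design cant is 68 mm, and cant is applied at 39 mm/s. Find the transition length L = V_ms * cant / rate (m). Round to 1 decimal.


Convert speed: V = 192 / 3.6 = 53.3333 m/s
L = 53.3333 * 68 / 39
L = 3626.6667 / 39
L = 93.0 m

93.0


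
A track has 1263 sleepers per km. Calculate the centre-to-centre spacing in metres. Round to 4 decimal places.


Spacing = 1000 m / number of sleepers
Spacing = 1000 / 1263
Spacing = 0.7918 m

0.7918


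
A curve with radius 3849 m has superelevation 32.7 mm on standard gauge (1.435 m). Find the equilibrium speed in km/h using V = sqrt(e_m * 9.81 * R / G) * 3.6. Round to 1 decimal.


Convert cant: e = 32.7 mm = 0.0327 m
V_ms = sqrt(0.0327 * 9.81 * 3849 / 1.435)
V_ms = sqrt(860.424504) = 29.333 m/s
V = 29.333 * 3.6 = 105.6 km/h

105.6


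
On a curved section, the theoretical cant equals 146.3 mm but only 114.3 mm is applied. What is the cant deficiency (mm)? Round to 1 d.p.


Cant deficiency = equilibrium cant - actual cant
CD = 146.3 - 114.3
CD = 32.0 mm

32.0


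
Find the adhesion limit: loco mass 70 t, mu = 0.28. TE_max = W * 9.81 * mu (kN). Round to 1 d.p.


TE_max = W * g * mu
TE_max = 70 * 9.81 * 0.28
TE_max = 686.7 * 0.28
TE_max = 192.3 kN

192.3


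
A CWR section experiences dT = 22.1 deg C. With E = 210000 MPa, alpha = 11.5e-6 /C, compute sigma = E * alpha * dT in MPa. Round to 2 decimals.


sigma = E * alpha * dT
sigma = 210000 * 11.5e-6 * 22.1
sigma = 2.415 * 22.1
sigma = 53.37 MPa

53.37


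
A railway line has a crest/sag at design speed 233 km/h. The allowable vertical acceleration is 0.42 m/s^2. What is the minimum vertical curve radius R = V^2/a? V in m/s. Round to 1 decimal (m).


Convert speed: V = 233 / 3.6 = 64.7222 m/s
V^2 = 4188.966 m^2/s^2
R_v = 4188.966 / 0.42
R_v = 9973.7 m

9973.7


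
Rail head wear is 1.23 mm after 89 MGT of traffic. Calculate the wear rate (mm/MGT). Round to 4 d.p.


Wear rate = total wear / cumulative tonnage
Rate = 1.23 / 89
Rate = 0.0138 mm/MGT

0.0138


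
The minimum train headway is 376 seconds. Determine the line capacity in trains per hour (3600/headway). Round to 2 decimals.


Capacity = 3600 / headway
Capacity = 3600 / 376
Capacity = 9.57 trains/hour

9.57


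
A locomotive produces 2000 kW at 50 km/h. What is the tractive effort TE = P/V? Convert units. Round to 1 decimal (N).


Convert: P = 2000 kW = 2000000 W
V = 50 / 3.6 = 13.8889 m/s
TE = 2000000 / 13.8889
TE = 144000.0 N

144000.0


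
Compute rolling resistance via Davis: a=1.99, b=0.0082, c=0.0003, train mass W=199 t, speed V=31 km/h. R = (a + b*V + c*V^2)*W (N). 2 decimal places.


b*V = 0.0082 * 31 = 0.2542
c*V^2 = 0.0003 * 961 = 0.2883
R_per_t = 1.99 + 0.2542 + 0.2883 = 2.5325 N/t
R_total = 2.5325 * 199 = 503.97 N

503.97


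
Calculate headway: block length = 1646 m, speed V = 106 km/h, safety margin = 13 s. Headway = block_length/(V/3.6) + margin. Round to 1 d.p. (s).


V = 106 / 3.6 = 29.4444 m/s
Block traversal time = 1646 / 29.4444 = 55.9019 s
Headway = 55.9019 + 13
Headway = 68.9 s

68.9


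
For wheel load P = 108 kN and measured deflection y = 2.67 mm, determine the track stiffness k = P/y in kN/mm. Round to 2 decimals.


Track stiffness k = P / y
k = 108 / 2.67
k = 40.45 kN/mm

40.45


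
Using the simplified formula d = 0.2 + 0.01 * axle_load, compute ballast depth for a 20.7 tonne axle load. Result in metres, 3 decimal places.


d = 0.2 + 0.01 * 20.7
d = 0.2 + 0.207
d = 0.407 m

0.407


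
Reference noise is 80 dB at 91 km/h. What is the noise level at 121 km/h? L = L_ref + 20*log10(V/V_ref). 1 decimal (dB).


V/V_ref = 121 / 91 = 1.32967
log10(1.32967) = 0.123744
20 * 0.123744 = 2.4749
L = 80 + 2.4749 = 82.5 dB

82.5


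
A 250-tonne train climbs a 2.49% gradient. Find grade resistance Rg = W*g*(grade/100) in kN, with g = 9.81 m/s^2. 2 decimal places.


Rg = W * 9.81 * grade / 100
Rg = 250 * 9.81 * 2.49 / 100
Rg = 2452.5 * 0.0249
Rg = 61.07 kN

61.07


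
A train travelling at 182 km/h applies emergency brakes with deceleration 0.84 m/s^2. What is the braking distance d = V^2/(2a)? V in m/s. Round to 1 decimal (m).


Convert speed: V = 182 / 3.6 = 50.5556 m/s
V^2 = 2555.8642
d = 2555.8642 / (2 * 0.84)
d = 2555.8642 / 1.68
d = 1521.3 m

1521.3


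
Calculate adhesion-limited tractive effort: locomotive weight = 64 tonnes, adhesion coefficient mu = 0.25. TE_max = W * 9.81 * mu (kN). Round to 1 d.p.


TE_max = W * g * mu
TE_max = 64 * 9.81 * 0.25
TE_max = 627.84 * 0.25
TE_max = 157.0 kN

157.0


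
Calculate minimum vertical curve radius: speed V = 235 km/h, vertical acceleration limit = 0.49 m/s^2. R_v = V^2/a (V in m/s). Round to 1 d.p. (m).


Convert speed: V = 235 / 3.6 = 65.2778 m/s
V^2 = 4261.1883 m^2/s^2
R_v = 4261.1883 / 0.49
R_v = 8696.3 m

8696.3


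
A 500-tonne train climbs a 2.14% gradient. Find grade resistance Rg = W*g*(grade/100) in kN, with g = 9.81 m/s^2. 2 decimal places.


Rg = W * 9.81 * grade / 100
Rg = 500 * 9.81 * 2.14 / 100
Rg = 4905.0 * 0.0214
Rg = 104.97 kN

104.97


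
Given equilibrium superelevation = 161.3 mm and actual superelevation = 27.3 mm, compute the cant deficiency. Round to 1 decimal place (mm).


Cant deficiency = equilibrium cant - actual cant
CD = 161.3 - 27.3
CD = 134.0 mm

134.0


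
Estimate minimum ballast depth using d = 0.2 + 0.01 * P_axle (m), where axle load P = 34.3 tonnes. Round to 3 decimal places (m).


d = 0.2 + 0.01 * 34.3
d = 0.2 + 0.343
d = 0.543 m

0.543


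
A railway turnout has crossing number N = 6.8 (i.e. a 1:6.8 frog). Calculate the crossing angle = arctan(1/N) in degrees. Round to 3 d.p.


1/N = 1/6.8 = 0.147059
angle = arctan(0.147059) = 0.146012 rad
angle = 0.146012 * 180/pi = 8.366 degrees

8.366


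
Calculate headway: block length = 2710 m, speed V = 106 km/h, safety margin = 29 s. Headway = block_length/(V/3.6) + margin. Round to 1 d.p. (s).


V = 106 / 3.6 = 29.4444 m/s
Block traversal time = 2710 / 29.4444 = 92.0377 s
Headway = 92.0377 + 29
Headway = 121.0 s

121.0


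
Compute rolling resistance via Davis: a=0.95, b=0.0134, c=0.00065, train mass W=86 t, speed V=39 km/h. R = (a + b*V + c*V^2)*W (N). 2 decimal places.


b*V = 0.0134 * 39 = 0.5226
c*V^2 = 0.00065 * 1521 = 0.98865
R_per_t = 0.95 + 0.5226 + 0.98865 = 2.46125 N/t
R_total = 2.46125 * 86 = 211.67 N

211.67


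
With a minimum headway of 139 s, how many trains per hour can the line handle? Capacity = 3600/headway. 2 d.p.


Capacity = 3600 / headway
Capacity = 3600 / 139
Capacity = 25.90 trains/hour

25.90


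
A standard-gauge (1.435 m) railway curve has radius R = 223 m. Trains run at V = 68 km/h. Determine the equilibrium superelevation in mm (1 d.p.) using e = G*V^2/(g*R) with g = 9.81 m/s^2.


Convert speed: V = 68 / 3.6 = 18.8889 m/s
Apply formula: e = 1.435 * 18.8889^2 / (9.81 * 223)
e = 1.435 * 356.7901 / 2187.63
e = 0.23404 m = 234.0 mm

234.0


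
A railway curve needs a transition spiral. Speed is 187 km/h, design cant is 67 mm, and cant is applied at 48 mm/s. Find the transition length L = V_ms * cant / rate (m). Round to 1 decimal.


Convert speed: V = 187 / 3.6 = 51.9444 m/s
L = 51.9444 * 67 / 48
L = 3480.2778 / 48
L = 72.5 m

72.5


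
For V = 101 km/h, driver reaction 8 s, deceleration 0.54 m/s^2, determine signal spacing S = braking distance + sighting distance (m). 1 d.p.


V = 101 / 3.6 = 28.0556 m/s
Braking distance = 28.0556^2 / (2*0.54) = 728.8094 m
Sighting distance = 28.0556 * 8 = 224.4444 m
S = 728.8094 + 224.4444 = 953.3 m

953.3


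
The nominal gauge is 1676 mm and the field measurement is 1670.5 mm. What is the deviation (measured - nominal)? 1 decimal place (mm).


Deviation = measured - nominal
Deviation = 1670.5 - 1676
Deviation = -5.5 mm

-5.5


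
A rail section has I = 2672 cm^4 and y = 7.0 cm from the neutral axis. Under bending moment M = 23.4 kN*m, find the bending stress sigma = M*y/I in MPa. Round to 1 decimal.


Convert units:
M = 23.4 kN*m = 23400000 N*mm
y = 7.0 cm = 70 mm
I = 2672 cm^4 = 26720000 mm^4
sigma = 23400000 * 70 / 26720000
sigma = 61.3 MPa

61.3


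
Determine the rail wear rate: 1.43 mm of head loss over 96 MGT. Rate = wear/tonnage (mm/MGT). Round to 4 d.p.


Wear rate = total wear / cumulative tonnage
Rate = 1.43 / 96
Rate = 0.0149 mm/MGT

0.0149


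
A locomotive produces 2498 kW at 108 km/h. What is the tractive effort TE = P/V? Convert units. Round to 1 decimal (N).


Convert: P = 2498 kW = 2498000 W
V = 108 / 3.6 = 30.0 m/s
TE = 2498000 / 30.0
TE = 83266.7 N

83266.7


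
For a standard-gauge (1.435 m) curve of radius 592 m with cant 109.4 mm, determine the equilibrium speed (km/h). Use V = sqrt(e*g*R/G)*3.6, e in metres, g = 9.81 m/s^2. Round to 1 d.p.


Convert cant: e = 109.4 mm = 0.1094 m
V_ms = sqrt(0.1094 * 9.81 * 592 / 1.435)
V_ms = sqrt(442.747518) = 21.0416 m/s
V = 21.0416 * 3.6 = 75.7 km/h

75.7


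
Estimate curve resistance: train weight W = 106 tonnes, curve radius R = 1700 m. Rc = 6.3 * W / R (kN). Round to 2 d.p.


Rc = 6.3 * W / R
Rc = 6.3 * 106 / 1700
Rc = 667.8 / 1700
Rc = 0.39 kN

0.39


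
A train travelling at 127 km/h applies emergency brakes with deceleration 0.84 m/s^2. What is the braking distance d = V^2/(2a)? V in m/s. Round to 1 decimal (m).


Convert speed: V = 127 / 3.6 = 35.2778 m/s
V^2 = 1244.5216
d = 1244.5216 / (2 * 0.84)
d = 1244.5216 / 1.68
d = 740.8 m

740.8


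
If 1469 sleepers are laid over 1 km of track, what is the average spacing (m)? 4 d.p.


Spacing = 1000 m / number of sleepers
Spacing = 1000 / 1469
Spacing = 0.6807 m

0.6807


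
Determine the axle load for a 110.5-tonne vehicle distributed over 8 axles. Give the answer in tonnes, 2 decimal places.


Load per axle = total weight / number of axles
Load = 110.5 / 8
Load = 13.81 tonnes

13.81


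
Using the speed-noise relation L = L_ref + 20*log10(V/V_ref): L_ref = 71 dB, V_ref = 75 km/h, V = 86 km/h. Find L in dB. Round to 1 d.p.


V/V_ref = 86 / 75 = 1.146667
log10(1.146667) = 0.059437
20 * 0.059437 = 1.1887
L = 71 + 1.1887 = 72.2 dB

72.2


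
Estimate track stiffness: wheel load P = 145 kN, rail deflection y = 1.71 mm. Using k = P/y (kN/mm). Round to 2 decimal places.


Track stiffness k = P / y
k = 145 / 1.71
k = 84.80 kN/mm

84.80


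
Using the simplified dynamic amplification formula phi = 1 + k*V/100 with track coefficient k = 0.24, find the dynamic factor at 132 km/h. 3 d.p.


phi = 1 + k * V / 100
phi = 1 + 0.24 * 132 / 100
phi = 1 + 0.3168
phi = 1.317

1.317


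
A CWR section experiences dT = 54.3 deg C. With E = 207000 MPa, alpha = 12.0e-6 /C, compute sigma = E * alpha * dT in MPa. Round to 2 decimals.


sigma = E * alpha * dT
sigma = 207000 * 12.0e-6 * 54.3
sigma = 2.484 * 54.3
sigma = 134.88 MPa

134.88


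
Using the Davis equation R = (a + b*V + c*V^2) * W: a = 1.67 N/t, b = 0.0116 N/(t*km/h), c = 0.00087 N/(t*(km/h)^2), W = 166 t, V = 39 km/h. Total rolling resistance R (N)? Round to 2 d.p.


b*V = 0.0116 * 39 = 0.4524
c*V^2 = 0.00087 * 1521 = 1.32327
R_per_t = 1.67 + 0.4524 + 1.32327 = 3.44567 N/t
R_total = 3.44567 * 166 = 571.98 N

571.98


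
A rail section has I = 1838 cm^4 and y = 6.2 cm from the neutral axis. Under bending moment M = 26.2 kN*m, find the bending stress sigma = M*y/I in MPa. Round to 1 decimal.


Convert units:
M = 26.2 kN*m = 26200000 N*mm
y = 6.2 cm = 62 mm
I = 1838 cm^4 = 18380000 mm^4
sigma = 26200000 * 62 / 18380000
sigma = 88.4 MPa

88.4


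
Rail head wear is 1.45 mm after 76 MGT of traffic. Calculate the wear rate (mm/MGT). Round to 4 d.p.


Wear rate = total wear / cumulative tonnage
Rate = 1.45 / 76
Rate = 0.0191 mm/MGT

0.0191


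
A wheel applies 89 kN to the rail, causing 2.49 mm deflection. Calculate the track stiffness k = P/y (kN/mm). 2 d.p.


Track stiffness k = P / y
k = 89 / 2.49
k = 35.74 kN/mm

35.74


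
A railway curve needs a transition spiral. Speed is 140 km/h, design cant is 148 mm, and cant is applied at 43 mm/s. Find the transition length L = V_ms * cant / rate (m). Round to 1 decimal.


Convert speed: V = 140 / 3.6 = 38.8889 m/s
L = 38.8889 * 148 / 43
L = 5755.5556 / 43
L = 133.9 m

133.9


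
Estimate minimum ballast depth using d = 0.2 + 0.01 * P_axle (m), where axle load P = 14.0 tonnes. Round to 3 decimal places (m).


d = 0.2 + 0.01 * 14.0
d = 0.2 + 0.14
d = 0.340 m

0.340


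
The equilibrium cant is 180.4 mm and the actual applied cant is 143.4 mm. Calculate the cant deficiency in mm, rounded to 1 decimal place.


Cant deficiency = equilibrium cant - actual cant
CD = 180.4 - 143.4
CD = 37.0 mm

37.0


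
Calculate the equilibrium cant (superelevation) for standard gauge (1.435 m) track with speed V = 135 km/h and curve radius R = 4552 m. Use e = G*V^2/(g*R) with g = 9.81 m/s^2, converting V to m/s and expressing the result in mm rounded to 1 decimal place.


Convert speed: V = 135 / 3.6 = 37.5 m/s
Apply formula: e = 1.435 * 37.5^2 / (9.81 * 4552)
e = 1.435 * 1406.25 / 44655.12
e = 0.04519 m = 45.2 mm

45.2


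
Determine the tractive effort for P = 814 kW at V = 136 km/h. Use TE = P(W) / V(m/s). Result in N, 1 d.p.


Convert: P = 814 kW = 814000 W
V = 136 / 3.6 = 37.7778 m/s
TE = 814000 / 37.7778
TE = 21547.1 N

21547.1


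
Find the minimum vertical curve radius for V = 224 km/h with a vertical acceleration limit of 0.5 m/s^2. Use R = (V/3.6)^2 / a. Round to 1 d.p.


Convert speed: V = 224 / 3.6 = 62.2222 m/s
V^2 = 3871.6049 m^2/s^2
R_v = 3871.6049 / 0.5
R_v = 7743.2 m

7743.2


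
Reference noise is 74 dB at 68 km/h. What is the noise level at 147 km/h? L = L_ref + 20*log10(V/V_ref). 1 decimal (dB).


V/V_ref = 147 / 68 = 2.161765
log10(2.161765) = 0.334808
20 * 0.334808 = 6.6962
L = 74 + 6.6962 = 80.7 dB

80.7


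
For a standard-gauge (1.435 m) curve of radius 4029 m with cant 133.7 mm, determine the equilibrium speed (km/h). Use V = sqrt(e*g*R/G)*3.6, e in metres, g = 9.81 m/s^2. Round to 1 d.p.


Convert cant: e = 133.7 mm = 0.1337 m
V_ms = sqrt(0.1337 * 9.81 * 4029 / 1.435)
V_ms = sqrt(3682.525654) = 60.6838 m/s
V = 60.6838 * 3.6 = 218.5 km/h

218.5


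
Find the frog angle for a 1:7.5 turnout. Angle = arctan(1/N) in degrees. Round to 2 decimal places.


1/N = 1/7.5 = 0.133333
angle = arctan(0.133333) = 0.132552 rad
angle = 0.132552 * 180/pi = 7.59 degrees

7.59


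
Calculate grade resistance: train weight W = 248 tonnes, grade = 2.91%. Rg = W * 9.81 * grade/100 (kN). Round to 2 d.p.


Rg = W * 9.81 * grade / 100
Rg = 248 * 9.81 * 2.91 / 100
Rg = 2432.88 * 0.0291
Rg = 70.80 kN

70.80


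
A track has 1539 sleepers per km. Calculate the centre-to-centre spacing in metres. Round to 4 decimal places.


Spacing = 1000 m / number of sleepers
Spacing = 1000 / 1539
Spacing = 0.6498 m

0.6498


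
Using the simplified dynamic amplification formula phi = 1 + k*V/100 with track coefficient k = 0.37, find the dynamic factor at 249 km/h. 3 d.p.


phi = 1 + k * V / 100
phi = 1 + 0.37 * 249 / 100
phi = 1 + 0.9213
phi = 1.921

1.921


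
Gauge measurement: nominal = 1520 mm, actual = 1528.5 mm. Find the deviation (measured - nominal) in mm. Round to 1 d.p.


Deviation = measured - nominal
Deviation = 1528.5 - 1520
Deviation = 8.5 mm

8.5


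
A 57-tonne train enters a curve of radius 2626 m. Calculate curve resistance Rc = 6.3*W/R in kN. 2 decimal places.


Rc = 6.3 * W / R
Rc = 6.3 * 57 / 2626
Rc = 359.1 / 2626
Rc = 0.14 kN

0.14


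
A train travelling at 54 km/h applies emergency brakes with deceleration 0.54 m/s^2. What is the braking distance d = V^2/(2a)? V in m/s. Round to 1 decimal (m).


Convert speed: V = 54 / 3.6 = 15.0 m/s
V^2 = 225.0
d = 225.0 / (2 * 0.54)
d = 225.0 / 1.08
d = 208.3 m

208.3


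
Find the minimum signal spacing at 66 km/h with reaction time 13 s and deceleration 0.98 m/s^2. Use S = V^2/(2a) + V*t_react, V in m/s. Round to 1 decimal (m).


V = 66 / 3.6 = 18.3333 m/s
Braking distance = 18.3333^2 / (2*0.98) = 171.4853 m
Sighting distance = 18.3333 * 13 = 238.3333 m
S = 171.4853 + 238.3333 = 409.8 m

409.8


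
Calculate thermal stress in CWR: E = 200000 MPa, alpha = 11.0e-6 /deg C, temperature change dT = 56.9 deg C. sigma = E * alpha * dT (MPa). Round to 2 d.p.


sigma = E * alpha * dT
sigma = 200000 * 11.0e-6 * 56.9
sigma = 2.2 * 56.9
sigma = 125.18 MPa

125.18


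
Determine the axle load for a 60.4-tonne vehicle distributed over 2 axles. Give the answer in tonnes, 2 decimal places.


Load per axle = total weight / number of axles
Load = 60.4 / 2
Load = 30.20 tonnes

30.20


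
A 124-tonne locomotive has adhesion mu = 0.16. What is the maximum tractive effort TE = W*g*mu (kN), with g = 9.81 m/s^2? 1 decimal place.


TE_max = W * g * mu
TE_max = 124 * 9.81 * 0.16
TE_max = 1216.44 * 0.16
TE_max = 194.6 kN

194.6


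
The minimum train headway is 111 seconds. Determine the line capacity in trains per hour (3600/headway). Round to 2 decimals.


Capacity = 3600 / headway
Capacity = 3600 / 111
Capacity = 32.43 trains/hour

32.43


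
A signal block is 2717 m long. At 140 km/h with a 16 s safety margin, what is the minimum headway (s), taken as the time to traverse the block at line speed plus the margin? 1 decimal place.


V = 140 / 3.6 = 38.8889 m/s
Block traversal time = 2717 / 38.8889 = 69.8657 s
Headway = 69.8657 + 16
Headway = 85.9 s

85.9


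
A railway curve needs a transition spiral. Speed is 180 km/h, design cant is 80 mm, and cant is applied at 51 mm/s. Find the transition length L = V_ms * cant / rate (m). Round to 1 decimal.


Convert speed: V = 180 / 3.6 = 50.0 m/s
L = 50.0 * 80 / 51
L = 4000.0 / 51
L = 78.4 m

78.4


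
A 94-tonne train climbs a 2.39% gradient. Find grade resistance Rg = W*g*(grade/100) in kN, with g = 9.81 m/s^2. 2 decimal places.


Rg = W * 9.81 * grade / 100
Rg = 94 * 9.81 * 2.39 / 100
Rg = 922.14 * 0.0239
Rg = 22.04 kN

22.04


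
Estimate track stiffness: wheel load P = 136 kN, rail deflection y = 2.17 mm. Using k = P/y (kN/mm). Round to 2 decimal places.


Track stiffness k = P / y
k = 136 / 2.17
k = 62.67 kN/mm

62.67


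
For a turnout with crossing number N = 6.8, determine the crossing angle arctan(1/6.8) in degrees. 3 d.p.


1/N = 1/6.8 = 0.147059
angle = arctan(0.147059) = 0.146012 rad
angle = 0.146012 * 180/pi = 8.366 degrees

8.366


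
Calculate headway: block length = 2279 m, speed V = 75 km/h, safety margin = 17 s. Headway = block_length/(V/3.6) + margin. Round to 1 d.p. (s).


V = 75 / 3.6 = 20.8333 m/s
Block traversal time = 2279 / 20.8333 = 109.392 s
Headway = 109.392 + 17
Headway = 126.4 s

126.4


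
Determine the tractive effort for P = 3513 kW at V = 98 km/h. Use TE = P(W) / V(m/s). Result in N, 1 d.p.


Convert: P = 3513 kW = 3513000 W
V = 98 / 3.6 = 27.2222 m/s
TE = 3513000 / 27.2222
TE = 129049.0 N

129049.0


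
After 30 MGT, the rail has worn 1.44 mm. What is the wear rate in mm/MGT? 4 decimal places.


Wear rate = total wear / cumulative tonnage
Rate = 1.44 / 30
Rate = 0.0480 mm/MGT

0.0480


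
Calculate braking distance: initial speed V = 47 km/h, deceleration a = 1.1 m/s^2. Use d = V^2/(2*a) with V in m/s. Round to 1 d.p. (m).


Convert speed: V = 47 / 3.6 = 13.0556 m/s
V^2 = 170.4475
d = 170.4475 / (2 * 1.1)
d = 170.4475 / 2.2
d = 77.5 m

77.5


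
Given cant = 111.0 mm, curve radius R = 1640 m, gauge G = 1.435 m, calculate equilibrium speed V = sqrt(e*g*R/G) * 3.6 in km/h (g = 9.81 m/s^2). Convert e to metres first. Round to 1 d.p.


Convert cant: e = 111.0 mm = 0.1110 m
V_ms = sqrt(0.1110 * 9.81 * 1640 / 1.435)
V_ms = sqrt(1244.468571) = 35.277 m/s
V = 35.277 * 3.6 = 127.0 km/h

127.0


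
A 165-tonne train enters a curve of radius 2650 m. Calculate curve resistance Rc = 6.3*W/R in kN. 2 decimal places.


Rc = 6.3 * W / R
Rc = 6.3 * 165 / 2650
Rc = 1039.5 / 2650
Rc = 0.39 kN

0.39


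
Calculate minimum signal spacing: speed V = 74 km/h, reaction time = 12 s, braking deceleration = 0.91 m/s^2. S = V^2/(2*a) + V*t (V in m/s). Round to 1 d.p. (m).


V = 74 / 3.6 = 20.5556 m/s
Braking distance = 20.5556^2 / (2*0.91) = 232.1598 m
Sighting distance = 20.5556 * 12 = 246.6667 m
S = 232.1598 + 246.6667 = 478.8 m

478.8


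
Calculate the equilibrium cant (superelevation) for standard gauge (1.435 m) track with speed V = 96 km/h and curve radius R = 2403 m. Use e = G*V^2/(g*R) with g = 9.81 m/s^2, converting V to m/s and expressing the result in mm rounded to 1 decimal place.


Convert speed: V = 96 / 3.6 = 26.6667 m/s
Apply formula: e = 1.435 * 26.6667^2 / (9.81 * 2403)
e = 1.435 * 711.1111 / 23573.43
e = 0.043288 m = 43.3 mm

43.3


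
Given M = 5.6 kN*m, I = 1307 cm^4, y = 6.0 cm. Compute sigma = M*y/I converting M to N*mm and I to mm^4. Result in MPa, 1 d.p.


Convert units:
M = 5.6 kN*m = 5600000 N*mm
y = 6.0 cm = 60 mm
I = 1307 cm^4 = 13070000 mm^4
sigma = 5600000 * 60 / 13070000
sigma = 25.7 MPa

25.7


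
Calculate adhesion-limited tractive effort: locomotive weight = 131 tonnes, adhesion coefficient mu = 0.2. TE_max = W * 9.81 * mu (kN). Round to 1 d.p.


TE_max = W * g * mu
TE_max = 131 * 9.81 * 0.2
TE_max = 1285.11 * 0.2
TE_max = 257.0 kN

257.0


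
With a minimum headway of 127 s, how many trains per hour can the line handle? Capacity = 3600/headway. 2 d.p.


Capacity = 3600 / headway
Capacity = 3600 / 127
Capacity = 28.35 trains/hour

28.35


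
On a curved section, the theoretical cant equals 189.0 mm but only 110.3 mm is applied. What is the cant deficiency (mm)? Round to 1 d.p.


Cant deficiency = equilibrium cant - actual cant
CD = 189.0 - 110.3
CD = 78.7 mm

78.7


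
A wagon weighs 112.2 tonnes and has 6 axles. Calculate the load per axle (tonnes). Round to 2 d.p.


Load per axle = total weight / number of axles
Load = 112.2 / 6
Load = 18.70 tonnes

18.70


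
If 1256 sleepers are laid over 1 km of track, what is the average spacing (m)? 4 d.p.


Spacing = 1000 m / number of sleepers
Spacing = 1000 / 1256
Spacing = 0.7962 m

0.7962


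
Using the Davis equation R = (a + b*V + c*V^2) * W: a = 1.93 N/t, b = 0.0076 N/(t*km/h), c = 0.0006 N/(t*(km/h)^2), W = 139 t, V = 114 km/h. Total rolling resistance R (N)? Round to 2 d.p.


b*V = 0.0076 * 114 = 0.8664
c*V^2 = 0.0006 * 12996 = 7.7976
R_per_t = 1.93 + 0.8664 + 7.7976 = 10.594 N/t
R_total = 10.594 * 139 = 1472.57 N

1472.57


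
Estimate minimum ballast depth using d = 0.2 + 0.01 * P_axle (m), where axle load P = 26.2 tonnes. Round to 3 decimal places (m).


d = 0.2 + 0.01 * 26.2
d = 0.2 + 0.262
d = 0.462 m

0.462


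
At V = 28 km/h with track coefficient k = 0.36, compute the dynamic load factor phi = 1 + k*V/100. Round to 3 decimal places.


phi = 1 + k * V / 100
phi = 1 + 0.36 * 28 / 100
phi = 1 + 0.1008
phi = 1.101

1.101


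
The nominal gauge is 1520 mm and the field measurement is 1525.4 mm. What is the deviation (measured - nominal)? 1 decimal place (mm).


Deviation = measured - nominal
Deviation = 1525.4 - 1520
Deviation = 5.4 mm

5.4


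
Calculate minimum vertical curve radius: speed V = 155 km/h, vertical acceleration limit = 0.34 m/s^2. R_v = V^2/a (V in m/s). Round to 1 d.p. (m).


Convert speed: V = 155 / 3.6 = 43.0556 m/s
V^2 = 1853.7809 m^2/s^2
R_v = 1853.7809 / 0.34
R_v = 5452.3 m

5452.3


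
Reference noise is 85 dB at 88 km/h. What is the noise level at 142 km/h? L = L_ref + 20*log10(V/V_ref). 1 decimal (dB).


V/V_ref = 142 / 88 = 1.613636
log10(1.613636) = 0.207806
20 * 0.207806 = 4.1561
L = 85 + 4.1561 = 89.2 dB

89.2


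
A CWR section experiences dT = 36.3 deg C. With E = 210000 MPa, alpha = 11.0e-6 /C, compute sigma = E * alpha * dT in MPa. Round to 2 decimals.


sigma = E * alpha * dT
sigma = 210000 * 11.0e-6 * 36.3
sigma = 2.31 * 36.3
sigma = 83.85 MPa

83.85


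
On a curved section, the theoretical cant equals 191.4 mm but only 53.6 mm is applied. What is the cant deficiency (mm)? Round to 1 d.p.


Cant deficiency = equilibrium cant - actual cant
CD = 191.4 - 53.6
CD = 137.8 mm

137.8


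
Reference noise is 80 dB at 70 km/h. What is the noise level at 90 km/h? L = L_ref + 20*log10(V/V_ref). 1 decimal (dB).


V/V_ref = 90 / 70 = 1.285714
log10(1.285714) = 0.109144
20 * 0.109144 = 2.1829
L = 80 + 2.1829 = 82.2 dB

82.2


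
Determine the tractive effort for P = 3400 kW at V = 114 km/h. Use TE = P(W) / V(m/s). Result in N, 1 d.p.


Convert: P = 3400 kW = 3400000 W
V = 114 / 3.6 = 31.6667 m/s
TE = 3400000 / 31.6667
TE = 107368.4 N

107368.4


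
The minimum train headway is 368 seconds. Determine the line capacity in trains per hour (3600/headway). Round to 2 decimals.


Capacity = 3600 / headway
Capacity = 3600 / 368
Capacity = 9.78 trains/hour

9.78


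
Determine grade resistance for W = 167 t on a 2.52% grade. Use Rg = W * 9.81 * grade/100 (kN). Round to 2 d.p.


Rg = W * 9.81 * grade / 100
Rg = 167 * 9.81 * 2.52 / 100
Rg = 1638.27 * 0.0252
Rg = 41.28 kN

41.28


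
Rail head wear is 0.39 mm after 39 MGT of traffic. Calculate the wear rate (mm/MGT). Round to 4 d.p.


Wear rate = total wear / cumulative tonnage
Rate = 0.39 / 39
Rate = 0.0100 mm/MGT

0.0100


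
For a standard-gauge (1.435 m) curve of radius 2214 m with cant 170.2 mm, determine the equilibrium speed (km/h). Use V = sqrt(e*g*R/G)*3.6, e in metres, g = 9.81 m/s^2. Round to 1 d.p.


Convert cant: e = 170.2 mm = 0.1702 m
V_ms = sqrt(0.1702 * 9.81 * 2214 / 1.435)
V_ms = sqrt(2576.049943) = 50.7548 m/s
V = 50.7548 * 3.6 = 182.7 km/h

182.7


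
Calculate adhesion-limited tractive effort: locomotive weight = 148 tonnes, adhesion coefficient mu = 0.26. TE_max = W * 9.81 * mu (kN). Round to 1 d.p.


TE_max = W * g * mu
TE_max = 148 * 9.81 * 0.26
TE_max = 1451.88 * 0.26
TE_max = 377.5 kN

377.5


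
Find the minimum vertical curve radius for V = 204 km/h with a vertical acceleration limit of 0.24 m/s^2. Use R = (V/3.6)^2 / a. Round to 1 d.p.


Convert speed: V = 204 / 3.6 = 56.6667 m/s
V^2 = 3211.1111 m^2/s^2
R_v = 3211.1111 / 0.24
R_v = 13379.6 m

13379.6


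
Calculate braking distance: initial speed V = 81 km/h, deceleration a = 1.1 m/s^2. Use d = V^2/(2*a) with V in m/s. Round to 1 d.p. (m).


Convert speed: V = 81 / 3.6 = 22.5 m/s
V^2 = 506.25
d = 506.25 / (2 * 1.1)
d = 506.25 / 2.2
d = 230.1 m

230.1


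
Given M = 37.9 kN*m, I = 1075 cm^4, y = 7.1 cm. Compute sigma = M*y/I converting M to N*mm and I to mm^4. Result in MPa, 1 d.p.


Convert units:
M = 37.9 kN*m = 37900000 N*mm
y = 7.1 cm = 71 mm
I = 1075 cm^4 = 10750000 mm^4
sigma = 37900000 * 71 / 10750000
sigma = 250.3 MPa

250.3


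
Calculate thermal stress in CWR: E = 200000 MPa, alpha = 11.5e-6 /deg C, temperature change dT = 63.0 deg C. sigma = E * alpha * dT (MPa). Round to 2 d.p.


sigma = E * alpha * dT
sigma = 200000 * 11.5e-6 * 63.0
sigma = 2.3 * 63.0
sigma = 144.90 MPa

144.90


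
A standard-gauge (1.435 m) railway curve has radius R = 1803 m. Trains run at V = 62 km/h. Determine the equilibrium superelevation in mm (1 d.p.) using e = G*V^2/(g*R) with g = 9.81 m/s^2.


Convert speed: V = 62 / 3.6 = 17.2222 m/s
Apply formula: e = 1.435 * 17.2222^2 / (9.81 * 1803)
e = 1.435 * 296.6049 / 17687.43
e = 0.024064 m = 24.1 mm

24.1


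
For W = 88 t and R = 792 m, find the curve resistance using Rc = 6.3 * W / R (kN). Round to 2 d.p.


Rc = 6.3 * W / R
Rc = 6.3 * 88 / 792
Rc = 554.4 / 792
Rc = 0.70 kN

0.70


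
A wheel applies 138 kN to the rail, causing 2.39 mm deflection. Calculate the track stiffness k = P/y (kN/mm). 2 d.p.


Track stiffness k = P / y
k = 138 / 2.39
k = 57.74 kN/mm

57.74


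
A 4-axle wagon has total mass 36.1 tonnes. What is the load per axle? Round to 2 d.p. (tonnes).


Load per axle = total weight / number of axles
Load = 36.1 / 4
Load = 9.03 tonnes

9.03


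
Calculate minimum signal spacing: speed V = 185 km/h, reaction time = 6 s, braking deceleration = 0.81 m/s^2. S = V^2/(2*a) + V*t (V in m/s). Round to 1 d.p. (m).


V = 185 / 3.6 = 51.3889 m/s
Braking distance = 51.3889^2 / (2*0.81) = 1630.1345 m
Sighting distance = 51.3889 * 6 = 308.3333 m
S = 1630.1345 + 308.3333 = 1938.5 m

1938.5


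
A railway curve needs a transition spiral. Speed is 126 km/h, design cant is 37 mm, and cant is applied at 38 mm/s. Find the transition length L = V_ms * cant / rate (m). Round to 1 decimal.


Convert speed: V = 126 / 3.6 = 35.0 m/s
L = 35.0 * 37 / 38
L = 1295.0 / 38
L = 34.1 m

34.1


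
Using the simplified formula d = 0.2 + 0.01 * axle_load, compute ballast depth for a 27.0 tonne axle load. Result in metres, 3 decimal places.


d = 0.2 + 0.01 * 27.0
d = 0.2 + 0.27
d = 0.470 m

0.470


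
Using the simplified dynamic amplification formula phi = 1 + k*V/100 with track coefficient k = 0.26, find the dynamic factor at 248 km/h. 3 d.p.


phi = 1 + k * V / 100
phi = 1 + 0.26 * 248 / 100
phi = 1 + 0.6448
phi = 1.645

1.645


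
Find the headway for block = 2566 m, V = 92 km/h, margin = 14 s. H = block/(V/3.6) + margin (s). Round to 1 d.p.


V = 92 / 3.6 = 25.5556 m/s
Block traversal time = 2566 / 25.5556 = 100.4087 s
Headway = 100.4087 + 14
Headway = 114.4 s

114.4


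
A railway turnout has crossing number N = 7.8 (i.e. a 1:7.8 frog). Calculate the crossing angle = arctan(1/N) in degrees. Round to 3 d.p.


1/N = 1/7.8 = 0.128205
angle = arctan(0.128205) = 0.12751 rad
angle = 0.12751 * 180/pi = 7.306 degrees

7.306


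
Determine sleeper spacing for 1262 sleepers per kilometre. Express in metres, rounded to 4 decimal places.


Spacing = 1000 m / number of sleepers
Spacing = 1000 / 1262
Spacing = 0.7924 m

0.7924


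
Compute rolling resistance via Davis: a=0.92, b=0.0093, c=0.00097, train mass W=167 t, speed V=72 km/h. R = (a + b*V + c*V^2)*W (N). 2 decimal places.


b*V = 0.0093 * 72 = 0.6696
c*V^2 = 0.00097 * 5184 = 5.02848
R_per_t = 0.92 + 0.6696 + 5.02848 = 6.61808 N/t
R_total = 6.61808 * 167 = 1105.22 N

1105.22


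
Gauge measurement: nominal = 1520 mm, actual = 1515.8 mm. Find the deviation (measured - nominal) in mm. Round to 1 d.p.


Deviation = measured - nominal
Deviation = 1515.8 - 1520
Deviation = -4.2 mm

-4.2


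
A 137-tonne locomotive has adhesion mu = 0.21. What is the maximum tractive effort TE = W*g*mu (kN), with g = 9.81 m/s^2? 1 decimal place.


TE_max = W * g * mu
TE_max = 137 * 9.81 * 0.21
TE_max = 1343.97 * 0.21
TE_max = 282.2 kN

282.2


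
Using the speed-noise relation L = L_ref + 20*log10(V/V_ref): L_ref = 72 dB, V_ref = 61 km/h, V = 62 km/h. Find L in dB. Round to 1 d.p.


V/V_ref = 62 / 61 = 1.016393
log10(1.016393) = 0.007062
20 * 0.007062 = 0.1412
L = 72 + 0.1412 = 72.1 dB

72.1


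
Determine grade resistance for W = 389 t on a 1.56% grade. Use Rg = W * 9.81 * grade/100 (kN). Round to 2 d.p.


Rg = W * 9.81 * grade / 100
Rg = 389 * 9.81 * 1.56 / 100
Rg = 3816.09 * 0.0156
Rg = 59.53 kN

59.53


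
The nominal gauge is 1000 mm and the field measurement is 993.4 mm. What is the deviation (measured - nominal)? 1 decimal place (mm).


Deviation = measured - nominal
Deviation = 993.4 - 1000
Deviation = -6.6 mm

-6.6


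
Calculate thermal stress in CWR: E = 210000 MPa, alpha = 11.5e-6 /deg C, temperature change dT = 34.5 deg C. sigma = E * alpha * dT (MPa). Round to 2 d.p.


sigma = E * alpha * dT
sigma = 210000 * 11.5e-6 * 34.5
sigma = 2.415 * 34.5
sigma = 83.32 MPa

83.32


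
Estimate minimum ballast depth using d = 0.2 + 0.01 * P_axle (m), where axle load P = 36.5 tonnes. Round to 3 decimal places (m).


d = 0.2 + 0.01 * 36.5
d = 0.2 + 0.365
d = 0.565 m

0.565


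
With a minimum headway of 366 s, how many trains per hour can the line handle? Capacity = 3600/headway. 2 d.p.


Capacity = 3600 / headway
Capacity = 3600 / 366
Capacity = 9.84 trains/hour

9.84


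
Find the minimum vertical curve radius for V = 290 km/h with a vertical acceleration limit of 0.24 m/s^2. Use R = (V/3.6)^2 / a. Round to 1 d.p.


Convert speed: V = 290 / 3.6 = 80.5556 m/s
V^2 = 6489.1975 m^2/s^2
R_v = 6489.1975 / 0.24
R_v = 27038.3 m

27038.3


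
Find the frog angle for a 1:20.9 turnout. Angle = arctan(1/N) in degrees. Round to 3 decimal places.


1/N = 1/20.9 = 0.047847
angle = arctan(0.047847) = 0.04781 rad
angle = 0.04781 * 180/pi = 2.739 degrees

2.739


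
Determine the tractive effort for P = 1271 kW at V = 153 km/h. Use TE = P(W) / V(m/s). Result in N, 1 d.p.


Convert: P = 1271 kW = 1271000 W
V = 153 / 3.6 = 42.5 m/s
TE = 1271000 / 42.5
TE = 29905.9 N

29905.9


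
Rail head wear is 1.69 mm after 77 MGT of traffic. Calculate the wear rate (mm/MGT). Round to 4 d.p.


Wear rate = total wear / cumulative tonnage
Rate = 1.69 / 77
Rate = 0.0219 mm/MGT

0.0219


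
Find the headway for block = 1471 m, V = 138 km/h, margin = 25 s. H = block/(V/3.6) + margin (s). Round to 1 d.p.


V = 138 / 3.6 = 38.3333 m/s
Block traversal time = 1471 / 38.3333 = 38.3739 s
Headway = 38.3739 + 25
Headway = 63.4 s

63.4


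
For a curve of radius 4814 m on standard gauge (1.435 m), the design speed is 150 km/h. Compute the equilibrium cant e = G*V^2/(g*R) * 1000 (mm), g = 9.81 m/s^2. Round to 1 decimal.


Convert speed: V = 150 / 3.6 = 41.6667 m/s
Apply formula: e = 1.435 * 41.6667^2 / (9.81 * 4814)
e = 1.435 * 1736.1111 / 47225.34
e = 0.052754 m = 52.8 mm

52.8


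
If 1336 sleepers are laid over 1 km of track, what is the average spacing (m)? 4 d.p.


Spacing = 1000 m / number of sleepers
Spacing = 1000 / 1336
Spacing = 0.7485 m

0.7485


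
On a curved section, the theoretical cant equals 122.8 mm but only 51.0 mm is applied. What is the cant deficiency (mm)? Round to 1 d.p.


Cant deficiency = equilibrium cant - actual cant
CD = 122.8 - 51.0
CD = 71.8 mm

71.8


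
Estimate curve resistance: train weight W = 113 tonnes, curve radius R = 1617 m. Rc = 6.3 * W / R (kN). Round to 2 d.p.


Rc = 6.3 * W / R
Rc = 6.3 * 113 / 1617
Rc = 711.9 / 1617
Rc = 0.44 kN

0.44


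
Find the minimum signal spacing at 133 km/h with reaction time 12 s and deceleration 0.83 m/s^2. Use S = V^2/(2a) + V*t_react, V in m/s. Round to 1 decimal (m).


V = 133 / 3.6 = 36.9444 m/s
Braking distance = 36.9444^2 / (2*0.83) = 822.2241 m
Sighting distance = 36.9444 * 12 = 443.3333 m
S = 822.2241 + 443.3333 = 1265.6 m

1265.6


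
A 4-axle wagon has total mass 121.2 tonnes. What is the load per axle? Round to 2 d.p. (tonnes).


Load per axle = total weight / number of axles
Load = 121.2 / 4
Load = 30.30 tonnes

30.30
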